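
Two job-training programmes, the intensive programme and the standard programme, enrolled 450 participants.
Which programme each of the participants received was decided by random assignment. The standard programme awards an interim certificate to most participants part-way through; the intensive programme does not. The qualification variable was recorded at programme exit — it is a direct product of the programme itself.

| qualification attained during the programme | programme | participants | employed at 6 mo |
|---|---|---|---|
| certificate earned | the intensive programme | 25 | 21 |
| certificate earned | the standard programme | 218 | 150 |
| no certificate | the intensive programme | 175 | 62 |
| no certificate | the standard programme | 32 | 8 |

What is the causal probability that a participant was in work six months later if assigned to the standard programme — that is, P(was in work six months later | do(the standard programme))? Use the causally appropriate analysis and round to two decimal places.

0.63

Because the programme influences qualification attained during the programme, qualification attained during the programme is a post-treatment mediator, not a confounder. Stratifying on it would bias the estimate; the causal effect is the crude pooled difference.
So P(outcome | do(the standard programme)) is just the pooled rate for the standard programme: 158/250 = 0.632.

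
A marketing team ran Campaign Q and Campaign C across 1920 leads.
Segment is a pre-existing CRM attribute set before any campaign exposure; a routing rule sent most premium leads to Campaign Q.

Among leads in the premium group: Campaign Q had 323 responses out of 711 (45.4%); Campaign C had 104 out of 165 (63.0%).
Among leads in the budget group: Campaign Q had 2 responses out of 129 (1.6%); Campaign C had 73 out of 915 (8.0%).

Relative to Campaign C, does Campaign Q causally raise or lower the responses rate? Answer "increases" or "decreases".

Campaign C is higher inside every customer segment stratum but Campaign Q is higher in aggregate. Whether to stratify depends on how customer segment relates to the campaign.
Customer segment satisfies the back-door criterion: it is not a descendant of the campaign, and it blocks the spurious path from campaign to outcome. Adjusting for it (i.e., using the within-customer segment rates) gives the causal effect.
Within each level — premium: 45.4% vs 63.0%; budget: 1.6% vs 8.0% — Campaign C is higher every time.

decreases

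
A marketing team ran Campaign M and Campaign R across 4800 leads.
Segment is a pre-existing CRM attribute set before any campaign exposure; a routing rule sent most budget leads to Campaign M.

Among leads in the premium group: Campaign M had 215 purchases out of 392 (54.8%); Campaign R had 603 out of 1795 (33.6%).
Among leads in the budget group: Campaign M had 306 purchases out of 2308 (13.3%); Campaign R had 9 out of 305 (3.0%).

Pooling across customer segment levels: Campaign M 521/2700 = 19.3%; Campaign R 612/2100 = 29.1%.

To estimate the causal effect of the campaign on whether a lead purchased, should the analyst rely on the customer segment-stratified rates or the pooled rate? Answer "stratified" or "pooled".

Within every customer segment level Campaign M has the higher rate, yet pooled Campaign R does — Simpson's reversal.
Nothing the campaign does changes customer segment; the imbalance is an allocation artefact. With customer segment also predicting the outcome, the pooled figure is confounded, and the within-stratum comparison is the causal one.
Within each level — premium: 54.8% vs 33.6%; budget: 13.3% vs 3.0% — Campaign M is higher every time.

stratified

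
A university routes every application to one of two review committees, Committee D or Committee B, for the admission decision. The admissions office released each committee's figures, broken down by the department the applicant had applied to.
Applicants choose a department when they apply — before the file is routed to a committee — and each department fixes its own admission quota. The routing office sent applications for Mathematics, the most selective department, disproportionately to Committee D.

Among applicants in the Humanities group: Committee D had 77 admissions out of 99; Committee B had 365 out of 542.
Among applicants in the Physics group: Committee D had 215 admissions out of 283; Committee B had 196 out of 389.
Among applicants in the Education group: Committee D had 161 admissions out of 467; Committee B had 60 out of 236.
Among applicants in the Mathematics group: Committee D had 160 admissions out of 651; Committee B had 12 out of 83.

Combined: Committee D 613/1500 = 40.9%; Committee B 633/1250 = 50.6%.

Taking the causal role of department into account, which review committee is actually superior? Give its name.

Committee D

Committee D is higher inside every department stratum but Committee B is higher in aggregate. Whether to stratify depends on how department relates to the review committee.
Department satisfies the back-door criterion: it is not a descendant of the review committee, and it blocks the spurious path from review committee to outcome. Adjusting for it (i.e., using the within-department rates) gives the causal effect.
Within each level — Humanities: 77.8% vs 67.3%; Physics: 76.0% vs 50.4%; Education: 34.5% vs 25.4%; Mathematics: 24.6% vs 14.5% — Committee D is higher every time.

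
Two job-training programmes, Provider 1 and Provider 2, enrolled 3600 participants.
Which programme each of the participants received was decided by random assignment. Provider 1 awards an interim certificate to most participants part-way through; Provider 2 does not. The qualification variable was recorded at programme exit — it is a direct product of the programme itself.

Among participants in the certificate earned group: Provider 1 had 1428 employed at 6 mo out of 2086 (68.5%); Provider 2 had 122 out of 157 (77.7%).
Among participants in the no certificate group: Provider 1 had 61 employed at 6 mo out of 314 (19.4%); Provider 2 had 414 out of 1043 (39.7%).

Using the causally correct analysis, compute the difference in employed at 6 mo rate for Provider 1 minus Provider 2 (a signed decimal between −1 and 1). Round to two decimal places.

The stratified and pooled comparisons disagree (Provider 2 wins within each qualification attained during the programme; Provider 1 wins overall), so the answer turns on the causal role of qualification attained during the programme.
Qualification attained during the programme lies on the pathway programme → qualification attained during the programme → outcome, so adjusting for it blocks the indirect effect. For the total causal effect of programme, use the unadjusted pooled rates.
The causal difference is the pooled difference: 0.620 − 0.447 = +0.174.

+0.17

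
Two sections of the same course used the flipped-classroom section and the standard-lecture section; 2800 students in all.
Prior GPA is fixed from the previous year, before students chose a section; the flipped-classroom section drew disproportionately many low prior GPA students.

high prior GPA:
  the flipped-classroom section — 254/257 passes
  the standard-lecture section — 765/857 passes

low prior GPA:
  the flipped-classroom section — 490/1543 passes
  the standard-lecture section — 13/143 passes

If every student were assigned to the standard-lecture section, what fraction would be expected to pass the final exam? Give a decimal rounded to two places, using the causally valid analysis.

0.41

Nothing the teaching method does changes prior GPA band; the imbalance is an allocation artefact. With prior GPA band also predicting the outcome, the pooled figure is confounded, and the within-stratum comparison is the causal one.
Standardising the standard-lecture section to the population prior GPA band mix: 0.398·765/857 + 0.602·13/143 = 0.410.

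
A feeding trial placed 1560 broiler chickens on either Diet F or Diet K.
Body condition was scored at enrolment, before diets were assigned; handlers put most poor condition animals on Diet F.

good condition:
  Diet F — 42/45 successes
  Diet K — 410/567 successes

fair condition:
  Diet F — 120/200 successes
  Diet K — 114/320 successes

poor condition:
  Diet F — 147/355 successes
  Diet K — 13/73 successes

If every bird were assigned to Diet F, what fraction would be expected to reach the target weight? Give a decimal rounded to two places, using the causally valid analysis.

0.68

Starting body condition is set before the diet has any effect — it is not caused by the diet — and it independently drives the outcome. That makes it a confounder, so the causal comparison is within starting body condition levels.
Standardising Diet F to the population starting body condition mix: 0.392·42/45 + 0.333·120/200 + 0.274·147/355 = 0.680.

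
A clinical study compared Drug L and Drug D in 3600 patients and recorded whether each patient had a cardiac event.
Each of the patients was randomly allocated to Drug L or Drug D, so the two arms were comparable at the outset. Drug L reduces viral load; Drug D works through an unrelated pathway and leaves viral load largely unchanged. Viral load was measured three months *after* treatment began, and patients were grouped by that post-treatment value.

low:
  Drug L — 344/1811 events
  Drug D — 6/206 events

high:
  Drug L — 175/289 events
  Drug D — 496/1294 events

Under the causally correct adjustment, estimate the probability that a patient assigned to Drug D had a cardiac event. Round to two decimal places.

Viral load lies on the pathway drug → viral load → outcome, so adjusting for it blocks the indirect effect. For the total causal effect of drug, use the unadjusted pooled rates.
So P(outcome | do(Drug D)) is just the pooled rate for Drug D: 502/1500 = 0.335.

0.33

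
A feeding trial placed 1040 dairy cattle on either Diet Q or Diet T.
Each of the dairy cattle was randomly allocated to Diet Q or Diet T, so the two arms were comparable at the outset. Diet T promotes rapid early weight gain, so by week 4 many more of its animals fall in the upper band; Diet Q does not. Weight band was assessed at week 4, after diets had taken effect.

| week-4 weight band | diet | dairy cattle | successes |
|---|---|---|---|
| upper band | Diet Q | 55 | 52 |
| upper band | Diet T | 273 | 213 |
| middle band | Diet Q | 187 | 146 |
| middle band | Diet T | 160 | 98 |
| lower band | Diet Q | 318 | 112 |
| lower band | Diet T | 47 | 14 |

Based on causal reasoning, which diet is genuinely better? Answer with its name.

The week-4 weight band-specific comparison favours Diet Q throughout, but the pooled figures favour Diet T. The question is whether to condition on week-4 weight band.
The distribution of week-4 weight band is itself part of what the diet does — it is an intermediate outcome. Holding it fixed would remove that part of the effect; the total effect is the pooled difference.
Pooled: Diet Q 55.4% vs Diet T 67.7%; Diet T is higher overall.

Diet T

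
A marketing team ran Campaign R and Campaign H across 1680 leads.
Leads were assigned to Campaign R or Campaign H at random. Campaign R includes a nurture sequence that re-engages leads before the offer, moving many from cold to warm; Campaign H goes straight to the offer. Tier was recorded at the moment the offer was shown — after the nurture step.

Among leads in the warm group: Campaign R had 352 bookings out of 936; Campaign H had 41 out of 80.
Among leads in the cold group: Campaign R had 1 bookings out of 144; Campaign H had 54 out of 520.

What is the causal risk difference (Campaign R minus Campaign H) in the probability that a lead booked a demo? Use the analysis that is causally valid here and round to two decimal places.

+0.17

The stratified and pooled comparisons disagree (Campaign H wins within each engagement tier; Campaign R wins overall), so the answer turns on the causal role of engagement tier.
The distribution of engagement tier is itself part of what the campaign does — it is an intermediate outcome. Holding it fixed would remove that part of the effect; the total effect is the pooled difference.
The causal difference is the pooled difference: 0.327 − 0.158 = +0.169.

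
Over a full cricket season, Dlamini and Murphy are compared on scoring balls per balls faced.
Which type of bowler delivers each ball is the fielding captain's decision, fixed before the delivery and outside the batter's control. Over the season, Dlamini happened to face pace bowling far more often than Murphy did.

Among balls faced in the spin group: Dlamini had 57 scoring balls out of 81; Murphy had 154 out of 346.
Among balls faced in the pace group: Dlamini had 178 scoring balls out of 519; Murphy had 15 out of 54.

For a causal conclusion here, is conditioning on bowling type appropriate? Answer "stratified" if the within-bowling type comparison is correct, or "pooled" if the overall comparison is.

Bowling type satisfies the back-door criterion: it is not a descendant of the player, and it blocks the spurious path from player to outcome. Adjusting for it (i.e., using the within-bowling type rates) gives the causal effect.
Within each level — spin: 70.4% vs 44.5%; pace: 34.3% vs 27.8% — Dlamini is higher every time.

stratified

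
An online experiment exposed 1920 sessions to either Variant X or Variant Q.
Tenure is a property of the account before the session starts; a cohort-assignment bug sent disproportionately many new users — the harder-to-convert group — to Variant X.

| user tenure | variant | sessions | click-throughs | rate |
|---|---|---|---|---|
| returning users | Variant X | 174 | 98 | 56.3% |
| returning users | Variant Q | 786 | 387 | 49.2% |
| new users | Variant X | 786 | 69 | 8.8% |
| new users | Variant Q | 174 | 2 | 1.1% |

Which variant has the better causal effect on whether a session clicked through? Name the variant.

Within every user tenure level Variant X has the higher rate, yet pooled Variant Q does — Simpson's reversal.
User tenure is set before the variant has any effect — it is not caused by the variant — and it independently drives the outcome. That makes it a confounder, so the causal comparison is within user tenure levels.
Within each level — returning users: 56.3% vs 49.2%; new users: 8.8% vs 1.1% — Variant X is higher every time.

Variant X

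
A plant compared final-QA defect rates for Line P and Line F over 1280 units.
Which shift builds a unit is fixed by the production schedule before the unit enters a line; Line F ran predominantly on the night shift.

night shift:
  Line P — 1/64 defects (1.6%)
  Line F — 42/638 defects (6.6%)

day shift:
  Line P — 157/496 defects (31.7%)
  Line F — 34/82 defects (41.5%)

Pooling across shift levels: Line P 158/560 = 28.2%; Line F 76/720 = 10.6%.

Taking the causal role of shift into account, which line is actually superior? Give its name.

Nothing the line does changes shift; the imbalance is an allocation artefact. With shift also predicting the outcome, the pooled figure is confounded, and the within-stratum comparison is the causal one.
Within each level — night shift: 1.6% vs 6.6%; day shift: 31.7% vs 41.5% — Line P is lower every time.

Line P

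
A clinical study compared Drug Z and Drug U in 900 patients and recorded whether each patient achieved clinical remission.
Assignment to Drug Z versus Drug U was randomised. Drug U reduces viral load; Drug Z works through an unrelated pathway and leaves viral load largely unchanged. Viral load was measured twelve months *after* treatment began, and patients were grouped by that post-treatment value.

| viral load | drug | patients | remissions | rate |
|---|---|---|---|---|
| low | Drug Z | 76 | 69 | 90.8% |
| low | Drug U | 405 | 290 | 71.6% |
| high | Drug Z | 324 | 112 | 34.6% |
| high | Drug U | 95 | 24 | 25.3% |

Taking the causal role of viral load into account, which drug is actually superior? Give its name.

Within every viral load level Drug Z has the higher rate, yet pooled Drug U does — Simpson's reversal.
Viral load is recorded after the drug and is itself shifted by it — it sits on the causal path from drug to outcome. Conditioning on a mediator would strip out part of the effect we want; the pooled comparison gives the total causal effect.
Pooled: Drug Z 45.2% vs Drug U 62.8%; Drug U is higher overall.

Drug U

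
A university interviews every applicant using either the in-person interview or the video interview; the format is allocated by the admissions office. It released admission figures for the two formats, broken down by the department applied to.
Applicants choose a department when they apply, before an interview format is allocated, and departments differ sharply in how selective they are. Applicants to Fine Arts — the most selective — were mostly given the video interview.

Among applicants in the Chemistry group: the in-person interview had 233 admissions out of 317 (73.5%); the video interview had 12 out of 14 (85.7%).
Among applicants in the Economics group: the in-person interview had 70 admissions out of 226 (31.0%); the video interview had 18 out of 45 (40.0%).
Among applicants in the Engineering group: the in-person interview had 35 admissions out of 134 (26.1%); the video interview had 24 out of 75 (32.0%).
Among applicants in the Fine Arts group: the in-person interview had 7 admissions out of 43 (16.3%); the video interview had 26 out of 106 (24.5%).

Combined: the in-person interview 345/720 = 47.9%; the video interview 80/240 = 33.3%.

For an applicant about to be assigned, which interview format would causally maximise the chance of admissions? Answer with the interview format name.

the video interview

the video interview is higher inside every department stratum but the in-person interview is higher in aggregate. Whether to stratify depends on how department relates to the interview format.
Since department is a pre-existing factor (not a product of the interview format) and it affects the outcome on its own, it is a confounder. The stratified rates, not the pooled rate, identify the causal effect.
Within each level — Chemistry: 73.5% vs 85.7%; Economics: 31.0% vs 40.0%; Engineering: 26.1% vs 32.0%; Fine Arts: 16.3% vs 24.5% — the video interview is higher every time.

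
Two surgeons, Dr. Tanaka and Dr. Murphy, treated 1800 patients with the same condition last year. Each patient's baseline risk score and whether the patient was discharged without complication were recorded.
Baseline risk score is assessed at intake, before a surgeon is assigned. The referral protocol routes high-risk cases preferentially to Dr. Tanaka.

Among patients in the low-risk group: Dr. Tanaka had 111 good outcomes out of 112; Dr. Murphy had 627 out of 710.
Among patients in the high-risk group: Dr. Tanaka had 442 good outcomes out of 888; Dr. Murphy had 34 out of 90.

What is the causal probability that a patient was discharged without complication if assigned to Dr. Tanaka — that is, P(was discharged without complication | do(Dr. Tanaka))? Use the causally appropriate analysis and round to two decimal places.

0.72

Baseline risk score differs across surgeons for reasons unrelated to any effect of the surgeon itself, and it separately predicts the outcome — a classic confounder. We must compare within baseline risk score levels.
Standardising Dr. Tanaka to the population baseline risk score mix: 0.457·111/112 + 0.543·442/888 = 0.723.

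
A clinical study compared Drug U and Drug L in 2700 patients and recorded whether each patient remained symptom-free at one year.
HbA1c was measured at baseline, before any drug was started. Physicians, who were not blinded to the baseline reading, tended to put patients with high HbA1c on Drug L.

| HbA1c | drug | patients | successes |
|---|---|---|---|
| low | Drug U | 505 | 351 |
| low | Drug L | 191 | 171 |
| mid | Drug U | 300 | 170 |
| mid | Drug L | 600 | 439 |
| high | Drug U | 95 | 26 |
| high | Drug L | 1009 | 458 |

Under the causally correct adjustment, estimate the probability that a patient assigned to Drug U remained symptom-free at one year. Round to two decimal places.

0.48

HbA1c differs across drugs for reasons unrelated to any effect of the drug itself, and it separately predicts the outcome — a classic confounder. We must compare within HbA1c levels.
Standardising Drug U to the population HbA1c mix: 0.258·351/505 + 0.333·170/300 + 0.409·26/95 = 0.480.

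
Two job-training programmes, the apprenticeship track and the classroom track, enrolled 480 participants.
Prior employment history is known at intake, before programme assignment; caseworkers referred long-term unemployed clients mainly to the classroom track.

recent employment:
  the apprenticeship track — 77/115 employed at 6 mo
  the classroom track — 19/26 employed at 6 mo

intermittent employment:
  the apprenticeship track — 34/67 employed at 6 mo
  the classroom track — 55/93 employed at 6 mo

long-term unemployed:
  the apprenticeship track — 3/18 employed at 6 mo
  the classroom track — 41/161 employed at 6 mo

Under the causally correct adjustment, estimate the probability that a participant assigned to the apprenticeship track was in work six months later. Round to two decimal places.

0.43

Here prior employment history is a common cause — it drives both which programme a case falls under and the outcome. The crude comparison mixes populations; the stratum-specific rates are the causally relevant ones.
Standardising the apprenticeship track to the population prior employment history mix: 0.294·77/115 + 0.333·34/67 + 0.373·3/18 = 0.428.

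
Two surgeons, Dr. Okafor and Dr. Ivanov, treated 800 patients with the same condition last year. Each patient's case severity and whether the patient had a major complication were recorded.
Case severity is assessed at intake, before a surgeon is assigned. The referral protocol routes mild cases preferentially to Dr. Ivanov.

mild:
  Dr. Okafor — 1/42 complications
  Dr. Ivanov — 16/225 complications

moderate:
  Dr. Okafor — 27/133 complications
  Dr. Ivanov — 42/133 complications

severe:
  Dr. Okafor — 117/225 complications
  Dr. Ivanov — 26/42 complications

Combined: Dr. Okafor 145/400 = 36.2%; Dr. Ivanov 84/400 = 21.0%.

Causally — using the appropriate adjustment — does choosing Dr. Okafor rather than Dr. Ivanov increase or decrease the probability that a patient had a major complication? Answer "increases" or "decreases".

The stratified and pooled comparisons disagree (Dr. Okafor wins within each case severity; Dr. Ivanov wins overall), so the answer turns on the causal role of case severity.
Since case severity is a pre-existing factor (not a product of the surgeon) and it affects the outcome on its own, it is a confounder. The stratified rates, not the pooled rate, identify the causal effect.
Within each level — mild: 2.4% vs 7.1%; moderate: 20.3% vs 31.6%; severe: 52.0% vs 61.9% — Dr. Okafor is lower every time.

decreases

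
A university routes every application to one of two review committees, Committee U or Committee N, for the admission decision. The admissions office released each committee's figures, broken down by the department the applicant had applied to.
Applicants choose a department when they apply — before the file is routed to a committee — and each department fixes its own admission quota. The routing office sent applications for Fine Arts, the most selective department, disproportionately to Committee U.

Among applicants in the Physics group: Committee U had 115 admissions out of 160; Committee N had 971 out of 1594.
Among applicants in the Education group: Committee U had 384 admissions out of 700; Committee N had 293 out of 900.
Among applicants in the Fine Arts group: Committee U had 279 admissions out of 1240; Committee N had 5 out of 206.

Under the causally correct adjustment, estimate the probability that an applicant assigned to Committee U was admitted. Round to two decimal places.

0.51

The department-specific comparison favours Committee U throughout, but the pooled figures favour Committee N. The question is whether to condition on department.
Department is set before the review committee has any effect — it is not caused by the review committee — and it independently drives the outcome. That makes it a confounder, so the causal comparison is within department levels.
Standardising Committee U to the population department mix: 0.365·115/160 + 0.333·384/700 + 0.301·279/1240 = 0.513.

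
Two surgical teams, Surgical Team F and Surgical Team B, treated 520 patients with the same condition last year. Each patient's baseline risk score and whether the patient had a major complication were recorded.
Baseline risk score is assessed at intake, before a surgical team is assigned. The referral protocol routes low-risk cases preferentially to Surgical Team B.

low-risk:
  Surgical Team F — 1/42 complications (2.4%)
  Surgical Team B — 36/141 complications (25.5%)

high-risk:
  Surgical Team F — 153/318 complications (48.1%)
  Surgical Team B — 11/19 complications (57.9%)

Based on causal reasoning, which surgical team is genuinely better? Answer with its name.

Since baseline risk score is a pre-existing factor (not a product of the surgical team) and it affects the outcome on its own, it is a confounder. The stratified rates, not the pooled rate, identify the causal effect.
Within each level — low-risk: 2.4% vs 25.5%; high-risk: 48.1% vs 57.9% — Surgical Team F is lower every time.

Surgical Team F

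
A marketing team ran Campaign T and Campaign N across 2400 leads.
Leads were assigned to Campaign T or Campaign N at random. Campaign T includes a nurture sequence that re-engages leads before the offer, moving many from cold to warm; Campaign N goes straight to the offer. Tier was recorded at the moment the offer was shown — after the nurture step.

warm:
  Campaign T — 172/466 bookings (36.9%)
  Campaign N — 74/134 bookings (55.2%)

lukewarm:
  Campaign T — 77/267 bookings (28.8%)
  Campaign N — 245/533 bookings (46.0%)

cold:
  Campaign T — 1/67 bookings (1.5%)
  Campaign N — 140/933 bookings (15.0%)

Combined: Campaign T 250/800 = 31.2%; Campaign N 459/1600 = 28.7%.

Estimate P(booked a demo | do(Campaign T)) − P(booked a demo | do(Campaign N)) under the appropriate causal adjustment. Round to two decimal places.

+0.03

The stratified and pooled comparisons disagree (Campaign N wins within each engagement tier; Campaign T wins overall), so the answer turns on the causal role of engagement tier.
Stratifying would compare campaigns among leads the campaigns themselves sorted into engagement tier groups — a form of selection on an intermediate. The unconditioned pooled rates give the total causal effect.
The causal difference is the pooled difference: 0.312 − 0.287 = +0.026.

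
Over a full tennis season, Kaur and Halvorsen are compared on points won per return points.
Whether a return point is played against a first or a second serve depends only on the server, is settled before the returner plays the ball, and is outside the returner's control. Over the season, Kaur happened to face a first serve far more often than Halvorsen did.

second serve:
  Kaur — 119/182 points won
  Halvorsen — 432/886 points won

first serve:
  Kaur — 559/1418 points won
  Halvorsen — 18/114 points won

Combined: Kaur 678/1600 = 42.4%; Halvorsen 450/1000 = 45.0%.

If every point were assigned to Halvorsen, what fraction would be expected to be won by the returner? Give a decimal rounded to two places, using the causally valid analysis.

Since serve type is a pre-existing factor (not a product of the player) and it affects the outcome on its own, it is a confounder. The stratified rates, not the pooled rate, identify the causal effect.
Standardising Halvorsen to the population serve type mix: 0.411·432/886 + 0.589·18/114 = 0.293.

0.29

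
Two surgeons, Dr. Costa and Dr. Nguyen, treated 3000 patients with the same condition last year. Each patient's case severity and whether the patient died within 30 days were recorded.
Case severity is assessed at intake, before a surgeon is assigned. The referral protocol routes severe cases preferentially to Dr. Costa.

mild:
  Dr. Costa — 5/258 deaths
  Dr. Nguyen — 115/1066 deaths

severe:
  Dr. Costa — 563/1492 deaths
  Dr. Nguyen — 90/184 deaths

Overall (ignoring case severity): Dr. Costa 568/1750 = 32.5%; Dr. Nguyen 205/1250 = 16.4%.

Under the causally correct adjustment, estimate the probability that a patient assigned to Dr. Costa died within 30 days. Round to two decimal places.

Since case severity is a pre-existing factor (not a product of the surgeon) and it affects the outcome on its own, it is a confounder. The stratified rates, not the pooled rate, identify the causal effect.
Standardising Dr. Costa to the population case severity mix: 0.441·5/258 + 0.559·563/1492 = 0.219.

0.22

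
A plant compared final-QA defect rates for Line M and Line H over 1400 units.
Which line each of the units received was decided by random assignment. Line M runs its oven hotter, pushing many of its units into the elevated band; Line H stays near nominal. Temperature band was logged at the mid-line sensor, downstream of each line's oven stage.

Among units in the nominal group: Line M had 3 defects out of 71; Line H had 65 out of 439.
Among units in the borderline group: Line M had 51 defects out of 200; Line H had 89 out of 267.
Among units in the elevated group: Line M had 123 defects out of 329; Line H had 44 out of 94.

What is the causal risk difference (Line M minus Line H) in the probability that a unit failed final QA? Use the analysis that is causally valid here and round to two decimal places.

+0.05

In-process temperature band is downstream of the line. One should not condition on a consequence of treatment, so the overall rates are the right comparison.
The causal difference is the pooled difference: 0.295 − 0.247 = +0.048.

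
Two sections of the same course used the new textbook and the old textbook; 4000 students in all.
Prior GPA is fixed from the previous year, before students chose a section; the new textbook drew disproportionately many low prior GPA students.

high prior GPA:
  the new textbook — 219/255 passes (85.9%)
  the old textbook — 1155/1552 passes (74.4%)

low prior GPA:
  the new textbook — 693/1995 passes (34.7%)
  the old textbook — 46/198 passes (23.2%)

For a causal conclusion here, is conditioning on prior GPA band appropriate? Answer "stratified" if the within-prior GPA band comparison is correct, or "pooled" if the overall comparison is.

Prior GPA band is set before the teaching method has any effect — it is not caused by the teaching method — and it independently drives the outcome. That makes it a confounder, so the causal comparison is within prior GPA band levels.
Within each level — high prior GPA: 85.9% vs 74.4%; low prior GPA: 34.7% vs 23.2% — the new textbook is higher every time.

stratified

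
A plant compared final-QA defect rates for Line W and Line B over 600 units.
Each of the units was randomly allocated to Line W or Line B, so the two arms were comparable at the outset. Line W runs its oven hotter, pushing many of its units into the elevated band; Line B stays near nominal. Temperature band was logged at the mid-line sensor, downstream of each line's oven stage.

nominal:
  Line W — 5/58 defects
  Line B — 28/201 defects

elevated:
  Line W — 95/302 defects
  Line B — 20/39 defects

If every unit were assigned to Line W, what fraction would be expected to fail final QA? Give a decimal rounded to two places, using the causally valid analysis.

0.28

In-process temperature band is downstream of the line. One should not condition on a consequence of treatment, so the overall rates are the right comparison.
So P(outcome | do(Line W)) is just the pooled rate for Line W: 100/360 = 0.278.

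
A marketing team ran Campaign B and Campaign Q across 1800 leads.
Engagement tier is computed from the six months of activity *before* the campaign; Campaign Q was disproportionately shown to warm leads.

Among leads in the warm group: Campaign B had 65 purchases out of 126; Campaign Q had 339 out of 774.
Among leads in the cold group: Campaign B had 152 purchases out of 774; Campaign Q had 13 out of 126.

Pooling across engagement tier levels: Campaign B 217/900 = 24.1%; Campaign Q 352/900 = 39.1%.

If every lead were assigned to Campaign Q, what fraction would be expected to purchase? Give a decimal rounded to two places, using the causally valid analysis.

The engagement tier-specific comparison favours Campaign B throughout, but the pooled figures favour Campaign Q. The question is whether to condition on engagement tier.
Engagement tier is set before the campaign has any effect — it is not caused by the campaign — and it independently drives the outcome. That makes it a confounder, so the causal comparison is within engagement tier levels.
Standardising Campaign Q to the population engagement tier mix: 0.500·339/774 + 0.500·13/126 = 0.271.

0.27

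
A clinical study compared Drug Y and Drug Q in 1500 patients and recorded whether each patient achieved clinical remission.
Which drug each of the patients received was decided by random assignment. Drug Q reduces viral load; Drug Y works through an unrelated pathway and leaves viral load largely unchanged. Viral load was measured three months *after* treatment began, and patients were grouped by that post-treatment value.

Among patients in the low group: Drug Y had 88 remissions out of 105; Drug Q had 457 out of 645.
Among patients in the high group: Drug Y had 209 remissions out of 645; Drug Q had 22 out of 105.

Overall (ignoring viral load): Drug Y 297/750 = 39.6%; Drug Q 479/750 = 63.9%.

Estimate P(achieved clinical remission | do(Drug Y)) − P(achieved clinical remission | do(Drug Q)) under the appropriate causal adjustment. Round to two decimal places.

-0.24

Within every viral load level Drug Y has the higher rate, yet pooled Drug Q does — Simpson's reversal.
Viral load lies on the pathway drug → viral load → outcome, so adjusting for it blocks the indirect effect. For the total causal effect of drug, use the unadjusted pooled rates.
The causal difference is the pooled difference: 0.396 − 0.639 = -0.243.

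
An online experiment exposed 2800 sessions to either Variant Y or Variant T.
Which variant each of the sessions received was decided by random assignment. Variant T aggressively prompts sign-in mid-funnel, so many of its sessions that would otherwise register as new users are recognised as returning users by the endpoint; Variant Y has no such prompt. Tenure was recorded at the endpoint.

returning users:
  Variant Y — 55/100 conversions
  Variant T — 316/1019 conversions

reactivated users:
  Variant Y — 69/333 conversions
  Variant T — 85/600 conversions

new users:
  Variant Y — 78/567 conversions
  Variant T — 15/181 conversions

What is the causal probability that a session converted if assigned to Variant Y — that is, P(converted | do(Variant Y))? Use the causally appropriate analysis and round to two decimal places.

The distribution of user tenure is itself part of what the variant does — it is an intermediate outcome. Holding it fixed would remove that part of the effect; the total effect is the pooled difference.
So P(outcome | do(Variant Y)) is just the pooled rate for Variant Y: 202/1000 = 0.202.

0.20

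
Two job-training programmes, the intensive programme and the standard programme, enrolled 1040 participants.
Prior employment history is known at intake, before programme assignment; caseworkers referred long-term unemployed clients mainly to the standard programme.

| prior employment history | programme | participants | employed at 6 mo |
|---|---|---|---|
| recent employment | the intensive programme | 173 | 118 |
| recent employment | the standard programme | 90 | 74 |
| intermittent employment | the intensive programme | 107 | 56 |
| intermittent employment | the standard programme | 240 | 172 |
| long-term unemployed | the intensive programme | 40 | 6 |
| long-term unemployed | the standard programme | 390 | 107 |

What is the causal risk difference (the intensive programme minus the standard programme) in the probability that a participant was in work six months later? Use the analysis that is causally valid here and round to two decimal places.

-0.15

The imbalance in prior employment history arose from how participants were allocated, not from anything the programme did; and prior employment history independently affects the outcome. The pooled gap is confounded — condition on prior employment history.
Adjusting over the population distribution of prior employment history: 0.253·(0.682−0.822) + 0.334·(0.523−0.717) + 0.413·(0.150−0.274) = -0.151.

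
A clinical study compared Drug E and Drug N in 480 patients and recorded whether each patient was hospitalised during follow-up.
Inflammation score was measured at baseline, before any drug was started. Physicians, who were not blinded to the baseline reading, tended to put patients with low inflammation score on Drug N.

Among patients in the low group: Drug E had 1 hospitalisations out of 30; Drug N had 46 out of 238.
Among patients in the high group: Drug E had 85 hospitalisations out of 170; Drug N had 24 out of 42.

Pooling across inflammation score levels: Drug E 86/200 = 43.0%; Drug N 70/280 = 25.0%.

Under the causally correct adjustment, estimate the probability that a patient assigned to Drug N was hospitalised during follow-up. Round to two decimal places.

Within every inflammation score level Drug E has the lower rate, yet pooled Drug N does — Simpson's reversal.
Nothing the drug does changes inflammation score; the imbalance is an allocation artefact. With inflammation score also predicting the outcome, the pooled figure is confounded, and the within-stratum comparison is the causal one.
Standardising Drug N to the population inflammation score mix: 0.558·46/238 + 0.442·24/42 = 0.360.

0.36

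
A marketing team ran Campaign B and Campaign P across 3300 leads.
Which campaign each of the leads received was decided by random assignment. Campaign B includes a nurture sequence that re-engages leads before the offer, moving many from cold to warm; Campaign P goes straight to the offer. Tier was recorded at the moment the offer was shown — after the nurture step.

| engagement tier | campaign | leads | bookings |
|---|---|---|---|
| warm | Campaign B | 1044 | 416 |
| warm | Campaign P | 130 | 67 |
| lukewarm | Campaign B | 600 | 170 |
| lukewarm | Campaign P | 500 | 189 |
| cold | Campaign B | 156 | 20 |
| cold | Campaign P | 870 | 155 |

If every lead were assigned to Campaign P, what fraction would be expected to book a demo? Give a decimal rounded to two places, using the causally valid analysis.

0.27

The distribution of engagement tier is itself part of what the campaign does — it is an intermediate outcome. Holding it fixed would remove that part of the effect; the total effect is the pooled difference.
So P(outcome | do(Campaign P)) is just the pooled rate for Campaign P: 411/1500 = 0.274.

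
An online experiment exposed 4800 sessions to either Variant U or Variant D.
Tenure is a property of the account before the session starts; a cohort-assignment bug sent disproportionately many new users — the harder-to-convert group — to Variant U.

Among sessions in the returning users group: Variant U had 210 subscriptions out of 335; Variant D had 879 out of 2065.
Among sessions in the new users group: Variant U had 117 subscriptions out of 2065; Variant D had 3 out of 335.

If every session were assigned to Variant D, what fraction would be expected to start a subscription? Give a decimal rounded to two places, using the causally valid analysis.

The user tenure-specific comparison favours Variant U throughout, but the pooled figures favour Variant D. The question is whether to condition on user tenure.
User tenure differs across variants for reasons unrelated to any effect of the variant itself, and it separately predicts the outcome — a classic confounder. We must compare within user tenure levels.
Standardising Variant D to the population user tenure mix: 0.500·879/2065 + 0.500·3/335 = 0.217.

0.22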